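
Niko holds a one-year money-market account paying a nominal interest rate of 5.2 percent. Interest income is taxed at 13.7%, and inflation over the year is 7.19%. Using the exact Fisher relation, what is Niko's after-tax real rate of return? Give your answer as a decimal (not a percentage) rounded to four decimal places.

-0.0252

After-tax nominal return = 5.2% × (1 − 0.137) = 4.4876%.
1 + r = 1.044876 / 1.07190 = 0.974789
After-tax real rate = 0.974789 − 1 → -0.0252.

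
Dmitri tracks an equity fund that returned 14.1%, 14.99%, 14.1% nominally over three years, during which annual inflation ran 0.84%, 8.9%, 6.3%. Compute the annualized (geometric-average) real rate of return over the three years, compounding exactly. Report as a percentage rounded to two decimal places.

8.65%

Compound the nominal returns: 1.1410 × 1.1499 × 1.1410 = 1.49703296.
Compound inflation: 1.0084 × 1.0890 × 1.0630 = 1.16733090.
Deflate: 1.49703296 / 1.16733090 = 1.28244096.
Annualized real rate = 1.28244096^(1/3) − 1 = 8.6457% → 8.65%.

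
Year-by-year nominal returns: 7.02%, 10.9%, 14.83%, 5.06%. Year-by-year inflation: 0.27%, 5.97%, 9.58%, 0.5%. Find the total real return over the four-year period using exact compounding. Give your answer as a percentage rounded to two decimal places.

22.36%

Nominal growth factor = 1.0702 × 1.1090 × 1.1483 × 1.0506 = 1.431823
Price-level growth factor = 1.0027 × 1.0597 × 1.0958 × 1.0050 = 1.170176
Real growth factor = 1.431823 / 1.170176 = 1.223596
Total real return = 1.223596 − 1 → 22.36%.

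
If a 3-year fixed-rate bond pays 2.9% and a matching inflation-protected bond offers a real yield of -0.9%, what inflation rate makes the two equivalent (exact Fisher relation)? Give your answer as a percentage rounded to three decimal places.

3.835%

(1 + π) = (1 + i)/(1 + r) = 1.02900 / 0.99100 = 1.0383451
Break-even inflation = 1.0383451 − 1 → 3.835%.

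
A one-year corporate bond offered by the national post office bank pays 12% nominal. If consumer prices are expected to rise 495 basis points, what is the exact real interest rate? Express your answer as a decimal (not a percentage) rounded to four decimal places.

By the Fisher relation, 1 + r = (1 + i)/(1 + π).
1 + r = 1.12000 / 1.04950 = 1.067175
r = 1.067175 − 1 = 6.7175%, i.e. 0.0672.

0.0672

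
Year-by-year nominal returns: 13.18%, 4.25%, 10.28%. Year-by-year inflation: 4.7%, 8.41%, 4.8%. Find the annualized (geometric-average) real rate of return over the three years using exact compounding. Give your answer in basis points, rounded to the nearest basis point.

Nominal growth factor = 1.1318 × 1.0425 × 1.1028 = 1.30119537
Price-level growth factor = 1.0470 × 1.0841 × 1.0480 = 1.18953523
Real growth factor = 1.30119537 / 1.18953523 = 1.09386872
Annualized real rate = 1.09386872^(1/3) − 1 = 3.0359% → 304 basis points.

304 basis points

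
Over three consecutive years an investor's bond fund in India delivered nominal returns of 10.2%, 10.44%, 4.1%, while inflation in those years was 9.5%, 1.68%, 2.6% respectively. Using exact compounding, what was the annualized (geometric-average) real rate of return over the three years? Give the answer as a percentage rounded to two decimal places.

Compound the nominal returns: 1.1020 × 1.1044 × 1.0410 = 1.26694780.
Compound inflation: 1.0950 × 1.0168 × 1.0260 = 1.14234430.
Deflate: 1.26694780 / 1.14234430 = 1.10907701.
Annualized real rate = 1.10907701^(1/3) − 1 = 3.5112% → 3.51%.

3.51%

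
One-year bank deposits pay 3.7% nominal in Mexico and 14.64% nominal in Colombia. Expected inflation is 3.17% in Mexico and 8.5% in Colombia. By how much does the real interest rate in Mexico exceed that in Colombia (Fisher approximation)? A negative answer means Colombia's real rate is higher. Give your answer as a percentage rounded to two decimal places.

Mexico: 3.7% − 3.17% = 0.530%
Colombia: 14.64% − 8.5% = 6.140%
Differential = -5.610% → -5.61%.

-5.61%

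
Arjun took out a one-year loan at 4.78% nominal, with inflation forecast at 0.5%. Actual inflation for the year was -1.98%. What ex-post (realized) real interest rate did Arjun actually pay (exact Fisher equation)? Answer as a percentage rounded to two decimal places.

6.90%

Ex-post: (1 + 0.0478)/(1 − 0.0198) − 1 = 6.8966%
So the realized real rate is 6.90%.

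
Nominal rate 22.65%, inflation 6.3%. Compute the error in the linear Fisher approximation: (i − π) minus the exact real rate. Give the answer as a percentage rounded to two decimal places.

Approximate: r ≈ 22.650% − 6.300% = 16.3500%
Exact: (1 + 0.2265)/(1 + 0.0630) − 1 = 15.3810%
Error = 16.3500% − 15.3810% = 0.9690% → 0.97%.

0.97%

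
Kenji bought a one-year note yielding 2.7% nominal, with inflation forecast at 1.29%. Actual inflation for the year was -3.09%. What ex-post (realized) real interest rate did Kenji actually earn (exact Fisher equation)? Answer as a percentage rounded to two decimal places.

5.97%

Ex-post: (1 + 0.0270)/(1 − 0.0309) − 1 = 5.9746%
So the realized real rate is 5.97%.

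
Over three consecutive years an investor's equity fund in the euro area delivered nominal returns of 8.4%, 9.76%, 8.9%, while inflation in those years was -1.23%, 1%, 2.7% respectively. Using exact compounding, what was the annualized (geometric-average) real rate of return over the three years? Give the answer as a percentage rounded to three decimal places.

Nominal growth factor = 1.0840 × 1.0976 × 1.0890 = 1.29569046
Price-level growth factor = 0.9877 × 1.0100 × 1.0270 = 1.02451158
Real growth factor = 1.29569046 / 1.02451158 = 1.26469089
Annualized real rate = 1.26469089^(1/3) − 1 = 8.1421% → 8.142%.

8.142%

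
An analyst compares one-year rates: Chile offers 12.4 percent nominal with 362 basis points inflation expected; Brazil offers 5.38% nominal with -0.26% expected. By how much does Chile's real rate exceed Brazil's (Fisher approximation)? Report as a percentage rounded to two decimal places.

3.14%

Chile: 12.4% − 3.62% = 8.780%
Brazil: 5.38% − (-0.26%) = 5.640%
Differential = 3.140% → 3.14%.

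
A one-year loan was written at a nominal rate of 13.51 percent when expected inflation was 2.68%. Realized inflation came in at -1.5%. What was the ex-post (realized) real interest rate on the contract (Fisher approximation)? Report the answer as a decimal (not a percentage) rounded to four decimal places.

0.1501

Ex-post: 13.51% − (-1.5%) = 15.010%
So the realized real rate is 0.1501.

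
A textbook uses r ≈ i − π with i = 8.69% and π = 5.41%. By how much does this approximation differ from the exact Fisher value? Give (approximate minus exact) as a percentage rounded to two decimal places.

0.17%

Approximate: r ≈ 8.690% − 5.410% = 3.2800%
Exact: (1 + 0.0869)/(1 + 0.0541) − 1 = 3.1117%
Error = 3.2800% − 3.1117% = 0.1683% → 0.17%.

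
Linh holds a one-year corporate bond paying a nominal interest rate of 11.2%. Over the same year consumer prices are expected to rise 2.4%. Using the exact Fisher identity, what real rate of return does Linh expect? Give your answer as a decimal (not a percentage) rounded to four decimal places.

By the Fisher identity, 1 + r = (1 + i)/(1 + π).
1 + r = 1.11200 / 1.02400 = 1.085938
r = 1.085938 − 1 = 8.5938%, i.e. 0.0859.

0.0859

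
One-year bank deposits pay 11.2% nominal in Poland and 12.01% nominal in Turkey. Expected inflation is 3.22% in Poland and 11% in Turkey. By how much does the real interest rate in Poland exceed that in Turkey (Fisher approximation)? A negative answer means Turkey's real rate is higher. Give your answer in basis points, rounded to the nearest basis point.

697 basis points

Poland: 11.2% − 3.22% = 7.980%
Turkey: 12.01% − 11% = 1.010%
Differential = 6.970% → 697 basis points.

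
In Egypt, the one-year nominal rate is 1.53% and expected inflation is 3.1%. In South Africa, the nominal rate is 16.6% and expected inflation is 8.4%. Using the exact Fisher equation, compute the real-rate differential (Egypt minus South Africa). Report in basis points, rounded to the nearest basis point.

Egypt: (1 + 0.0153)/(1 + 0.0310) − 1 = -1.5228%
South Africa: (1 + 0.1660)/(1 + 0.0840) − 1 = 7.5646%
Differential = -1.5228% − 7.5646% = -9.0874% → -909 basis points.

-909 basis points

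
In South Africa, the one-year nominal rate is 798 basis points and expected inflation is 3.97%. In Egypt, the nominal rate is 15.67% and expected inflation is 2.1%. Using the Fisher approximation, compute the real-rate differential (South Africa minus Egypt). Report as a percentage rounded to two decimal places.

South Africa: 7.98% − 3.97% = 4.010%
Egypt: 15.67% − 2.1% = 13.570%
Differential = -9.560% → -9.56%.

-9.56%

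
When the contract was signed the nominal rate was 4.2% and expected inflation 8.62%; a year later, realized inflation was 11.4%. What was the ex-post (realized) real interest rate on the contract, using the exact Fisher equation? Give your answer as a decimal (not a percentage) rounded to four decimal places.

Ex-post: (1 + 0.0420)/(1 + 0.1140) − 1 = -6.4632%
So the realized real rate is -0.0646.

-0.0646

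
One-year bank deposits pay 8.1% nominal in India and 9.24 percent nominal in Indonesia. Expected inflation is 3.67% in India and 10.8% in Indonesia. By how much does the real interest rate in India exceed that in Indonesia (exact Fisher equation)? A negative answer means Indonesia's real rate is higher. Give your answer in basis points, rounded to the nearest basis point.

India: (1 + 0.0810)/(1 + 0.0367) − 1 = 4.2732%
Indonesia: (1 + 0.0924)/(1 + 0.1080) − 1 = -1.4079%
Differential = 4.2732% − (-1.4079%) = 5.6811% → 568 basis points.

568 basis points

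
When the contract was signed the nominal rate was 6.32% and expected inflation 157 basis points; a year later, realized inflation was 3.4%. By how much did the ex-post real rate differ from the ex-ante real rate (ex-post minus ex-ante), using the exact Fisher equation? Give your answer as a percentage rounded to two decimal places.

Ex-ante: (1 + 0.0632)/(1 + 0.0157) − 1 = 4.6766%
Ex-post: (1 + 0.0632)/(1 + 0.0340) − 1 = 2.8240%
Difference (ex-post − ex-ante) = -1.8526% → -1.85%.

-1.85%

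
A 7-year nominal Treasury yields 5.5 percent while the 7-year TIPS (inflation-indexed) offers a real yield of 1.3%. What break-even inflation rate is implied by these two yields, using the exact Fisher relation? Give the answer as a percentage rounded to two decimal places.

(1 + π) = (1 + i)/(1 + r) = 1.05500 / 1.01300 = 1.041461
Break-even inflation = 1.041461 − 1 → 4.15%.

4.15%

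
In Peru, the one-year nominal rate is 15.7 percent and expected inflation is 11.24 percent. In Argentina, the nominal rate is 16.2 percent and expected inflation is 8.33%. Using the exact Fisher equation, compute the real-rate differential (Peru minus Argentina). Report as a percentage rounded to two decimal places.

-3.26%

Peru: (1 + 0.1570)/(1 + 0.1124) − 1 = 4.0093%
Argentina: (1 + 0.1620)/(1 + 0.0833) − 1 = 7.2648%
Differential = 4.0093% − 7.2648% = -3.2555% → -3.26%.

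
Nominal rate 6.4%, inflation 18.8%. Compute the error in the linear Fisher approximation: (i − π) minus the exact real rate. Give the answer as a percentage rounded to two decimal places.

-1.96%

Approximate: r ≈ 6.400% − 18.800% = -12.4000%
Exact: (1 + 0.0640)/(1 + 0.1880) − 1 = -10.4377%
Error = -12.4000% − (-10.4377%) = -1.9623% → -1.96%.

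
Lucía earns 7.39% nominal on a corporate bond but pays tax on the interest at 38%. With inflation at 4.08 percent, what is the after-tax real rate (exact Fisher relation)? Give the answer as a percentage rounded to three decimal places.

After-tax nominal return = 7.39% × (1 − 0.38) = 4.5818%.
1 + r = 1.045818 / 1.04080 = 1.004821
After-tax real rate = 1.004821 − 1 → 0.482%.

0.482%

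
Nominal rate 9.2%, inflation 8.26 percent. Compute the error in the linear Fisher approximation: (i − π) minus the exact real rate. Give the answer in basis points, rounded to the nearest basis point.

Approximate: r ≈ 9.200% − 8.260% = 0.9400%
Exact: (1 + 0.0920)/(1 + 0.0826) − 1 = 0.8683%
Error = 0.9400% − 0.8683% = 0.0717% → 7 basis points.

7 basis points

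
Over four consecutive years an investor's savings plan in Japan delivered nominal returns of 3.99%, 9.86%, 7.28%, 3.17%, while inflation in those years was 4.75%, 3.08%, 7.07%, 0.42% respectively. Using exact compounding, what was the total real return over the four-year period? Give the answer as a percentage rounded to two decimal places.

8.91%

Compound the nominal returns: 1.0399 × 1.0986 × 1.0728 × 1.0317 = 1.264455.
Compound inflation: 1.0475 × 1.0308 × 1.0707 × 1.0042 = 1.160958.
Deflate: 1.264455 / 1.160958 = 1.089148.
Total real return = 1.089148 − 1 → 8.91%.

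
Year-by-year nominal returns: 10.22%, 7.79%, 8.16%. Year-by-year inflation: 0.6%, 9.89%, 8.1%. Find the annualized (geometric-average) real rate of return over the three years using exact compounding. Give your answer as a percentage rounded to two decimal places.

2.45%

Nominal growth factor = 1.1022 × 1.0779 × 1.0816 = 1.28500719
Price-level growth factor = 1.0060 × 1.0989 × 1.0810 = 1.19503837
Real growth factor = 1.28500719 / 1.19503837 = 1.07528530
Annualized real rate = 1.07528530^(1/3) − 1 = 2.4490% → 2.45%.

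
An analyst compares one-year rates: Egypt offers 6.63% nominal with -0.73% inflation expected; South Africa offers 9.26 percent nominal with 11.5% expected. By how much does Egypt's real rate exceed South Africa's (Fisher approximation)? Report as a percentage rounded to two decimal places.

9.60%

Egypt: 6.63% − (-0.73%) = 7.360%
South Africa: 9.26% − 11.5% = -2.240%
Differential = 9.600% → 9.60%.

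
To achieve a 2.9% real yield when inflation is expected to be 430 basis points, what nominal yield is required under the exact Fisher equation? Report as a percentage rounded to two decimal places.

7.32%

(1 + i) = (1 + r)(1 + π) = 1.02900 × 1.04300 = 1.073247
i = 1.073247 − 1, so the required nominal rate is 7.32%.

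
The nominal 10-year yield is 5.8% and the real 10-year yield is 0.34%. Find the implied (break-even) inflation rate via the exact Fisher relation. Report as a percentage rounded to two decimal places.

(1 + π) = (1 + i)/(1 + r) = 1.05800 / 1.00340 = 1.054415
Break-even inflation = 1.054415 − 1 → 5.44%.

5.44%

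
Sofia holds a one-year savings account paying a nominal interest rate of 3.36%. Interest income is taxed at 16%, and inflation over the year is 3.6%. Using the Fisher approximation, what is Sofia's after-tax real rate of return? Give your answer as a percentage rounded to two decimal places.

-0.78%

After-tax nominal return = 3.36% × (1 − 0.16) = 2.8224%.
r ≈ 2.8224% − 3.6% → -0.78%.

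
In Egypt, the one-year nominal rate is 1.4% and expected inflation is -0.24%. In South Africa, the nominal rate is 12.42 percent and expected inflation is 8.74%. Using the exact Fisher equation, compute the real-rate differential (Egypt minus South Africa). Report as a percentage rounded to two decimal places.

Egypt: (1 + 0.0140)/(1 − 0.0024) − 1 = 1.6439%
South Africa: (1 + 0.1242)/(1 + 0.0874) − 1 = 3.3842%
Differential = 1.6439% − 3.3842% = -1.7403% → -1.74%.

-1.74%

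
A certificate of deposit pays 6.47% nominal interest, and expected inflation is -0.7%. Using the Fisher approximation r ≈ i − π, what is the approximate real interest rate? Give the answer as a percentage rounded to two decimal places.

r ≈ i − π = 6.47% − (-0.7%) = 7.17%.

7.17%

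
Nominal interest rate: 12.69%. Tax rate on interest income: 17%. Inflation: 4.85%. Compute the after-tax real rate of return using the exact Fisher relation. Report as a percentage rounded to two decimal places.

After-tax nominal return = 12.69% × (1 − 0.17) = 10.5327%.
1 + r = 1.105327 / 1.04850 = 1.054198
After-tax real rate = 1.054198 − 1 → 5.42%.

5.42%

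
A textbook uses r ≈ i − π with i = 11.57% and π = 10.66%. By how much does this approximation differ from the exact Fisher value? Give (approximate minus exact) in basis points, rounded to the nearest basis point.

Approximate: r ≈ 11.570% − 10.660% = 0.9100%
Exact: (1 + 0.1157)/(1 + 0.1066) − 1 = 0.8223%
Error = 0.9100% − 0.8223% = 0.0877% → 9 basis points.

9 basis points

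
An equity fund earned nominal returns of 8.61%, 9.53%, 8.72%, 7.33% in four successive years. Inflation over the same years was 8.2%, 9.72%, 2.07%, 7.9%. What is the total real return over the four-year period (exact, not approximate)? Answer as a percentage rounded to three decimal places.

Nominal growth factor = 1.0861 × 1.0953 × 1.0872 × 1.0733 = 1.388141
Price-level growth factor = 1.0820 × 1.0972 × 1.0207 × 1.0790 = 1.307473
Real growth factor = 1.388141 / 1.307473 = 1.061698
Total real return = 1.061698 − 1 → 6.170%.

6.170%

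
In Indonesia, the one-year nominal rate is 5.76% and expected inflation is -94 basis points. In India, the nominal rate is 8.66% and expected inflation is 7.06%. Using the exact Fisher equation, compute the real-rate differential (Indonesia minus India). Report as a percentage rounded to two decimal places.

5.27%

Indonesia: (1 + 0.0576)/(1 − 0.0094) − 1 = 6.7636%
India: (1 + 0.0866)/(1 + 0.0706) − 1 = 1.4945%
Differential = 6.7636% − 1.4945% = 5.2691% → 5.27%.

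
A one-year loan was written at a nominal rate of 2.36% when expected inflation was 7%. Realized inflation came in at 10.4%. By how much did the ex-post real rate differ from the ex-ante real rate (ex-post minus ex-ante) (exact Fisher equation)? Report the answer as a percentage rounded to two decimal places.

-2.95%

Ex-ante: (1 + 0.0236)/(1 + 0.0700) − 1 = -4.3364%
Ex-post: (1 + 0.0236)/(1 + 0.1040) − 1 = -7.2826%
Difference (ex-post − ex-ante) = -2.9462% → -2.95%.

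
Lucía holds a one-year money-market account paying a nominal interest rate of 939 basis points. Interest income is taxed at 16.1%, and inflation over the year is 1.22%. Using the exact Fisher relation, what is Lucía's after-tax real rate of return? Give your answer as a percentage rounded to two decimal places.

After-tax nominal return = 9.39% × (1 − 0.161) = 7.87821%.
1 + r = 1.0787821 / 1.01220 = 1.065780
After-tax real rate = 1.065780 − 1 → 6.58%.

6.58%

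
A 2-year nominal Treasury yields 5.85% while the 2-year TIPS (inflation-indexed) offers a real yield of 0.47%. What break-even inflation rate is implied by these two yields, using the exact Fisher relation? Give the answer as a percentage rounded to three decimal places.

5.355%

(1 + π) = (1 + i)/(1 + r) = 1.05850 / 1.00470 = 1.053548
Break-even inflation = 1.053548 − 1 → 5.355%.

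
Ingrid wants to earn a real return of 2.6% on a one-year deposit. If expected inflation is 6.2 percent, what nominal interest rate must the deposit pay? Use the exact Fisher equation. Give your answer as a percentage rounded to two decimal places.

(1 + i) = (1 + r)(1 + π) = 1.02600 × 1.06200 = 1.089612
i = 1.089612 − 1, so the required nominal rate is 8.96%.

8.96%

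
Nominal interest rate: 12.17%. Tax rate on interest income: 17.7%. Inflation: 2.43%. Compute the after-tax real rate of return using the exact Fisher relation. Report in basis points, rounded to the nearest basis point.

741 basis points

After-tax nominal return = 12.17% × (1 − 0.177) = 10.01591%.
1 + r = 1.1001591 / 1.02430 = 1.074059
After-tax real rate = 1.074059 − 1 → 741 basis points.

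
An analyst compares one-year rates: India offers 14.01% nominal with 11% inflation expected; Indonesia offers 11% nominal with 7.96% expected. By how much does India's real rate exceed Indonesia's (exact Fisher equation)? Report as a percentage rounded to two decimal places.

India: (1 + 0.1401)/(1 + 0.1100) − 1 = 2.7117%
Indonesia: (1 + 0.1100)/(1 + 0.0796) − 1 = 2.8159%
Differential = 2.7117% − 2.8159% = -0.1041% → -0.10%.

-0.10%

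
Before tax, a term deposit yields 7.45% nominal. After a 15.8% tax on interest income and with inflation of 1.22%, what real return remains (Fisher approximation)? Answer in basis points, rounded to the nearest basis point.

505 basis points

After-tax nominal return = 7.45% × (1 − 0.158) = 6.2729%.
r ≈ 6.2729% − 1.22% → 505 basis points.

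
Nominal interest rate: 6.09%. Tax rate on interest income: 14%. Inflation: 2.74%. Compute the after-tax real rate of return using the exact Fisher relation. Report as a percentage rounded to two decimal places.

After-tax nominal return = 6.09% × (1 − 0.14) = 5.2374%.
1 + r = 1.052374 / 1.02740 = 1.024308
After-tax real rate = 1.024308 − 1 → 2.43%.

2.43%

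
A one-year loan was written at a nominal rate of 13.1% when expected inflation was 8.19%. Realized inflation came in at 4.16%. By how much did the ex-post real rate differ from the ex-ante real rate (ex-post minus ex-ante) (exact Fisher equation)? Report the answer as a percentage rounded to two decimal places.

4.04%

Ex-ante: (1 + 0.1310)/(1 + 0.0819) − 1 = 4.5383%
Ex-post: (1 + 0.1310)/(1 + 0.0416) − 1 = 8.5829%
Difference (ex-post − ex-ante) = 4.0446% → 4.04%.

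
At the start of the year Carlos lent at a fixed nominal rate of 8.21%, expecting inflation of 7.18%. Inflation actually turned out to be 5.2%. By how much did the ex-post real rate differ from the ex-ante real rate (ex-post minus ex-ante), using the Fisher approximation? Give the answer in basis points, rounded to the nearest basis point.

198 basis points

Ex-ante: 8.21% − 7.18% = 1.030%
Ex-post: 8.21% − 5.2% = 3.010%
Difference (ex-post − ex-ante) = 1.9800% → 198 basis points.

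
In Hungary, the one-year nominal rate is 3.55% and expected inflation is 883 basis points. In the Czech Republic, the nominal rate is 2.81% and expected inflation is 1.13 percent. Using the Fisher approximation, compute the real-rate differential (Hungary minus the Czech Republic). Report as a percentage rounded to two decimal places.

-6.96%

Hungary: 3.55% − 8.83% = -5.280%
The Czech Republic: 2.81% − 1.13% = 1.680%
Differential = -6.960% → -6.96%.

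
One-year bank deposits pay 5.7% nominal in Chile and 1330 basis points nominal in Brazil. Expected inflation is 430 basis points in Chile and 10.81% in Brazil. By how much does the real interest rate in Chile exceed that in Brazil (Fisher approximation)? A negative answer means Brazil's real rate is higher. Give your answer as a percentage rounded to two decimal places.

Chile: 5.7% − 4.3% = 1.400%
Brazil: 13.3% − 10.81% = 2.490%
Differential = -1.090% → -1.09%.

-1.09%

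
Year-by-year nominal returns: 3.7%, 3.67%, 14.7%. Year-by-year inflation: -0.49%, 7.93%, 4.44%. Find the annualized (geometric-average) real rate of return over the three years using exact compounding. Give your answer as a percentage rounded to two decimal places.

3.21%

Compound the nominal returns: 1.0370 × 1.0367 × 1.1470 = 1.23309141.
Compound inflation: 0.9951 × 1.0793 × 1.0444 = 1.12169754.
Deflate: 1.23309141 / 1.12169754 = 1.09930830.
Annualized real rate = 1.09930830^(1/3) − 1 = 3.2064% → 3.21%.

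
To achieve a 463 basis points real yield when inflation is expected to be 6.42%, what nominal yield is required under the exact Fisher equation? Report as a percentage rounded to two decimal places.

11.35%

(1 + i) = (1 + r)(1 + π) = 1.04630 × 1.06420 = 1.11347246
i = 1.11347246 − 1, so the required nominal rate is 11.35%.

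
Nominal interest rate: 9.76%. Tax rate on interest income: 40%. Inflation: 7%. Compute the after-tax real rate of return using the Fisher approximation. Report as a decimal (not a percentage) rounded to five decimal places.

After-tax nominal return = 9.76% × (1 − 0.4) = 5.8560%.
r ≈ 5.8560% − 7% → -0.01144.

-0.01144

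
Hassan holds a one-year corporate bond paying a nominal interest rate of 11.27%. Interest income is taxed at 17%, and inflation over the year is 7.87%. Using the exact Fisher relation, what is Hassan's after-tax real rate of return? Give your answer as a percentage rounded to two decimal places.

After-tax nominal return = 11.27% × (1 − 0.17) = 9.3541%.
1 + r = 1.093541 / 1.07870 = 1.013758
After-tax real rate = 1.013758 − 1 → 1.38%.

1.38%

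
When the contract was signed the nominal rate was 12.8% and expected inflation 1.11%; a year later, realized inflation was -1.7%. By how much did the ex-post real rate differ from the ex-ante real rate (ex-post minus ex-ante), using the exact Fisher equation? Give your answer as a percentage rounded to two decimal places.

3.19%

Ex-ante: (1 + 0.1280)/(1 + 0.0111) − 1 = 11.5617%
Ex-post: (1 + 0.1280)/(1 − 0.0170) − 1 = 14.7508%
Difference (ex-post − ex-ante) = 3.1891% → 3.19%.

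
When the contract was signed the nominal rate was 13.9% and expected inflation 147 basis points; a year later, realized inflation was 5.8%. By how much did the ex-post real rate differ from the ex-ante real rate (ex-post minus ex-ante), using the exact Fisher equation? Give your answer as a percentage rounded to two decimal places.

Ex-ante: (1 + 0.1390)/(1 + 0.0147) − 1 = 12.2499%
Ex-post: (1 + 0.1390)/(1 + 0.0580) − 1 = 7.6560%
Difference (ex-post − ex-ante) = -4.5940% → -4.59%.

-4.59%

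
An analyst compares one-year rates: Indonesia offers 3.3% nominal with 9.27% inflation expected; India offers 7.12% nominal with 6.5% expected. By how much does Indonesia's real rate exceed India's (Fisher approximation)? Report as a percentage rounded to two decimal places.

Indonesia: 3.3% − 9.27% = -5.970%
India: 7.12% − 6.5% = 0.620%
Differential = -6.590% → -6.59%.

-6.59%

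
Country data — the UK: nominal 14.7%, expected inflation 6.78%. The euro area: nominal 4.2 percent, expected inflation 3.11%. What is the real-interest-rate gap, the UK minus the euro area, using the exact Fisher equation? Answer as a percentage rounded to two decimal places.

The UK: (1 + 0.1470)/(1 + 0.0678) − 1 = 7.4171%
The euro area: (1 + 0.0420)/(1 + 0.0311) − 1 = 1.0571%
Differential = 7.4171% − 1.0571% = 6.3600% → 6.36%.

6.36%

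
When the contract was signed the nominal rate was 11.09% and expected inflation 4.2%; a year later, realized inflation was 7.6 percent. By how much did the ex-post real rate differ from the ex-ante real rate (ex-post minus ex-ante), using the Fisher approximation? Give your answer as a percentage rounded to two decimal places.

Ex-ante: 11.09% − 4.2% = 6.890%
Ex-post: 11.09% − 7.6% = 3.490%
Difference (ex-post − ex-ante) = -3.4000% → -3.40%.

-3.40%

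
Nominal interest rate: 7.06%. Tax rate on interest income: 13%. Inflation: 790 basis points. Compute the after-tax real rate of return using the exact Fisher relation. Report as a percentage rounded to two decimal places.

After-tax nominal return = 7.06% × (1 − 0.13) = 6.1422%.
1 + r = 1.061422 / 1.07900 = 0.983709
After-tax real rate = 0.983709 − 1 → -1.63%.

-1.63%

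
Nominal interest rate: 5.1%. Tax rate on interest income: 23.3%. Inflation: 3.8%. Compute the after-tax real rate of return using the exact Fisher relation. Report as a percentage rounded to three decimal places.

0.108%

After-tax nominal return = 5.1% × (1 − 0.233) = 3.9117%.
1 + r = 1.039117 / 1.03800 = 1.001076
After-tax real rate = 1.001076 − 1 → 0.108%.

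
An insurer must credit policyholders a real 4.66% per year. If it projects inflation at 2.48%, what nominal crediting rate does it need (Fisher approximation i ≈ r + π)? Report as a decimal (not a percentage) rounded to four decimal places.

i ≈ r + π = 4.66% + 2.48% = 0.0714.

0.0714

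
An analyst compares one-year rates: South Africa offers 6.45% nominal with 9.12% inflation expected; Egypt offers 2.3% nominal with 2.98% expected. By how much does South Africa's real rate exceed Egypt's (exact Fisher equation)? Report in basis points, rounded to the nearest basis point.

South Africa: (1 + 0.0645)/(1 + 0.0912) − 1 = -2.4468%
Egypt: (1 + 0.0230)/(1 + 0.0298) − 1 = -0.6603%
Differential = -2.4468% − (-0.6603%) = -1.7865% → -179 basis points.

-179 basis points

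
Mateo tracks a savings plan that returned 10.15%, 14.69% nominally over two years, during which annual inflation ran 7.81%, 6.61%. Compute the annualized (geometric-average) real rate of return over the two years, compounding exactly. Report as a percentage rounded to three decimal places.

Nominal growth factor = 1.1015 × 1.1469 = 1.26331035
Price-level growth factor = 1.0781 × 1.0661 = 1.14936241
Real growth factor = 1.26331035 / 1.14936241 = 1.09914013
Annualized real rate = 1.09914013^(1/2) − 1 = 4.8399% → 4.840%.

4.840%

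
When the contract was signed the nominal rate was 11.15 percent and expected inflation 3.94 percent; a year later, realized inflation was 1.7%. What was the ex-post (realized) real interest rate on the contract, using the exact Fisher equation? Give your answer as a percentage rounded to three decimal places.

Ex-post: (1 + 0.1115)/(1 + 0.0170) − 1 = 9.2920%
So the realized real rate is 9.292%.

9.292%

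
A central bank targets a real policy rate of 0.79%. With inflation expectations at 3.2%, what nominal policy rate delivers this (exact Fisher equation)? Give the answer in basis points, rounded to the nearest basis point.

402 basis points

(1 + i) = (1 + r)(1 + π) = 1.00790 × 1.03200 = 1.0401528
i = 1.0401528 − 1, so the required nominal rate is 402 basis points.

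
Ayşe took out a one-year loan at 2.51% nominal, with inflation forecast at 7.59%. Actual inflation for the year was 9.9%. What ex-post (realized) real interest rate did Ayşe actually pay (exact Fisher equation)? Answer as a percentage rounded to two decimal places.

Ex-post: (1 + 0.0251)/(1 + 0.0990) − 1 = -6.7243%
So the realized real rate is -6.72%.

-6.72%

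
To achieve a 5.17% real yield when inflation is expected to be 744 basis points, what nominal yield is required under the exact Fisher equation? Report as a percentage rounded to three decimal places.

12.995%

(1 + i) = (1 + r)(1 + π) = 1.05170 × 1.07440 = 1.12994648
i = 1.12994648 − 1, so the required nominal rate is 12.995%.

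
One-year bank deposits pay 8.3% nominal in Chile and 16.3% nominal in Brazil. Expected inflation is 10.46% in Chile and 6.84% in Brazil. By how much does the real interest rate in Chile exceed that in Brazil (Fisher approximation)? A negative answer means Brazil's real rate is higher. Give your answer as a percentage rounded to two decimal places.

Chile: 8.3% − 10.46% = -2.160%
Brazil: 16.3% − 6.84% = 9.460%
Differential = -11.620% → -11.62%.

-11.62%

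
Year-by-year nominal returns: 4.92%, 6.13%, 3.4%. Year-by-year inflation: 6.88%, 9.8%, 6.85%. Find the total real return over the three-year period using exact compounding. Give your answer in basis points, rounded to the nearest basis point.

Compound the nominal returns: 1.0492 × 1.0613 × 1.0340 = 1.151376.
Compound inflation: 1.0688 × 1.0980 × 1.0685 = 1.253930.
Deflate: 1.151376 / 1.253930 = 0.918213.
Total real return = 0.918213 − 1 → -818 basis points.

-818 basis points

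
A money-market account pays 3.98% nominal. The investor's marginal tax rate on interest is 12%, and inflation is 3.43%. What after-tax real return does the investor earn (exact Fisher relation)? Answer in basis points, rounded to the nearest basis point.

After-tax nominal return = 3.98% × (1 − 0.12) = 3.5024%.
1 + r = 1.035024 / 1.03430 = 1.000700
After-tax real rate = 1.000700 − 1 → 7 basis points.

7 basis points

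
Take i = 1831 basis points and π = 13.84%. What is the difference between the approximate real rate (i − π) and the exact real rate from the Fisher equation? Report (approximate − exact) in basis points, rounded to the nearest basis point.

Approximate: r ≈ 18.310% − 13.840% = 4.4700%
Exact: (1 + 0.1831)/(1 + 0.1384) − 1 = 3.9266%
Error = 4.4700% − 3.9266% = 0.5434% → 54 basis points.

54 basis points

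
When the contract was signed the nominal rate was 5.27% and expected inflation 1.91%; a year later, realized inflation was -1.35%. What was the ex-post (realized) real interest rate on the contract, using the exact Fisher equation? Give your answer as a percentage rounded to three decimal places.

6.711%

Ex-post: (1 + 0.0527)/(1 − 0.0135) − 1 = 6.7106%
So the realized real rate is 6.711%.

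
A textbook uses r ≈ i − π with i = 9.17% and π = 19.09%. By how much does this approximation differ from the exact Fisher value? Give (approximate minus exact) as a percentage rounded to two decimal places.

Approximate: r ≈ 9.170% − 19.090% = -9.9200%
Exact: (1 + 0.0917)/(1 + 0.1909) − 1 = -8.3298%
Error = -9.9200% − (-8.3298%) = -1.5902% → -1.59%.

-1.59%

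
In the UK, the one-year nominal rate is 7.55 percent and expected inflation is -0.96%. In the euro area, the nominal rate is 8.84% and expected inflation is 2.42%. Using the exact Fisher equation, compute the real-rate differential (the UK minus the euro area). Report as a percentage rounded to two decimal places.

The UK: (1 + 0.0755)/(1 − 0.0096) − 1 = 8.5925%
The euro area: (1 + 0.0884)/(1 + 0.0242) − 1 = 6.2683%
Differential = 8.5925% − 6.2683% = 2.3242% → 2.32%.

2.32%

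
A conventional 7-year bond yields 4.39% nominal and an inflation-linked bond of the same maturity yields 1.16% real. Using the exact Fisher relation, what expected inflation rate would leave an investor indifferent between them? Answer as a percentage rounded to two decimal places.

(1 + π) = (1 + i)/(1 + r) = 1.04390 / 1.01160 = 1.031930
Break-even inflation = 1.031930 − 1 → 3.19%.

3.19%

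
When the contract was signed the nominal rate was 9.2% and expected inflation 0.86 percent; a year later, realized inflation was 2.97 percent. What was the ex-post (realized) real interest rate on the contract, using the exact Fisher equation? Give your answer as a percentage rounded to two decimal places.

Ex-post: (1 + 0.0920)/(1 + 0.0297) − 1 = 6.0503%
So the realized real rate is 6.05%.

6.05%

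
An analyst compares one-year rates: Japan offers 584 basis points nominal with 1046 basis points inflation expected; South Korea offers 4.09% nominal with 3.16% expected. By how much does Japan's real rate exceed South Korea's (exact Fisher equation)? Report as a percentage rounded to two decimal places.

-5.08%

Japan: (1 + 0.0584)/(1 + 0.1046) − 1 = -4.1825%
South Korea: (1 + 0.0409)/(1 + 0.0316) − 1 = 0.9015%
Differential = -4.1825% − 0.9015% = -5.0840% → -5.08%.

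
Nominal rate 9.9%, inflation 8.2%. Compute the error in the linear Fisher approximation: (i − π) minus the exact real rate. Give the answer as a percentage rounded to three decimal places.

Approximate: r ≈ 9.900% − 8.200% = 1.7000%
Exact: (1 + 0.0990)/(1 + 0.0820) − 1 = 1.5712%
Error = 1.7000% − 1.5712% = 0.1288% → 0.129%.

0.129%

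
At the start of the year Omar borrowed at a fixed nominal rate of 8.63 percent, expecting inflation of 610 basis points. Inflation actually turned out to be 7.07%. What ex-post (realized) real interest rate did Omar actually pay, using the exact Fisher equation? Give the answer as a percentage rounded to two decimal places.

Ex-post: (1 + 0.0863)/(1 + 0.0707) − 1 = 1.4570%
So the realized real rate is 1.46%.

1.46%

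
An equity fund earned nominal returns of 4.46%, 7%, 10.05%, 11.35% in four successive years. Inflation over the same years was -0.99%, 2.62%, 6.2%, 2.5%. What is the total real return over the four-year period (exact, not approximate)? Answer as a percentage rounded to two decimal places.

23.84%

Compound the nominal returns: 1.0446 × 1.0700 × 1.1005 × 1.1135 = 1.369664.
Compound inflation: 0.9901 × 1.0262 × 1.0620 × 1.0250 = 1.106011.
Deflate: 1.369664 / 1.106011 = 1.238382.
Total real return = 1.238382 − 1 → 23.84%.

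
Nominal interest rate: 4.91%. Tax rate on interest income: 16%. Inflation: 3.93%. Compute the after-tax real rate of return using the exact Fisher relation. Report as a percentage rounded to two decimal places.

After-tax nominal return = 4.91% × (1 − 0.16) = 4.1244%.
1 + r = 1.041244 / 1.03930 = 1.001870
After-tax real rate = 1.001870 − 1 → 0.19%.

0.19%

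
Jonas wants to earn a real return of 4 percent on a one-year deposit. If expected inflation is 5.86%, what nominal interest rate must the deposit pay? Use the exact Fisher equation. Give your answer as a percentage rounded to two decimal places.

10.09%

(1 + i) = (1 + r)(1 + π) = 1.04000 × 1.05860 = 1.100944
i = 1.100944 − 1, so the required nominal rate is 10.09%.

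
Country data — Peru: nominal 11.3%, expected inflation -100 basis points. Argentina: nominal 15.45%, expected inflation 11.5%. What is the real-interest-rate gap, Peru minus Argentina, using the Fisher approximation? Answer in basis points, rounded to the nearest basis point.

835 basis points

Peru: 11.3% − (-1%) = 12.300%
Argentina: 15.45% − 11.5% = 3.950%
Differential = 8.350% → 835 basis points.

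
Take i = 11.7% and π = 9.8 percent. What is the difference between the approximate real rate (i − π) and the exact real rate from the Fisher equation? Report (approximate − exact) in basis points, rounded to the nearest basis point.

17 basis points

Approximate: r ≈ 11.700% − 9.800% = 1.9000%
Exact: (1 + 0.1170)/(1 + 0.0980) − 1 = 1.7304%
Error = 1.9000% − 1.7304% = 0.1696% → 17 basis points.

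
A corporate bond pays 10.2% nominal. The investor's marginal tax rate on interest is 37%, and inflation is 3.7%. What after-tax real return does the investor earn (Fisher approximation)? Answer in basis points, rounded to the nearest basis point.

273 basis points

After-tax nominal return = 10.2% × (1 − 0.37) = 6.4260%.
r ≈ 6.4260% − 3.7% → 273 basis points.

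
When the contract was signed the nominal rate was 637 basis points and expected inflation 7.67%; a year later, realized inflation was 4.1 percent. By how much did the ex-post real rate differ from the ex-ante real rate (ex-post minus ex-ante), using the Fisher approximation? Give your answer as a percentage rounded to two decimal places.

Ex-ante: 6.37% − 7.67% = -1.300%
Ex-post: 6.37% − 4.1% = 2.270%
Difference (ex-post − ex-ante) = 3.5700% → 3.57%.

3.57%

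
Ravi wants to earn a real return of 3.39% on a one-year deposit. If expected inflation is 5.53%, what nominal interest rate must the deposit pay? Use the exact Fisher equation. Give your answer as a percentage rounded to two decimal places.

9.11%

(1 + i) = (1 + r)(1 + π) = 1.03390 × 1.05530 = 1.09107467
i = 1.09107467 − 1, so the required nominal rate is 9.11%.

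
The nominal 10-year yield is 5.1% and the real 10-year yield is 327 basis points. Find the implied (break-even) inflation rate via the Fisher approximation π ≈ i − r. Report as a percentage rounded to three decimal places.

1.830%

π ≈ i − r = 5.1% − 3.27% → 1.830%.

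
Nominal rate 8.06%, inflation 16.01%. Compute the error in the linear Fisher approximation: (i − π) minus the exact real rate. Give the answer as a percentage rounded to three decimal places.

Approximate: r ≈ 8.060% − 16.010% = -7.9500%
Exact: (1 + 0.0806)/(1 + 0.1601) − 1 = -6.8529%
Error = -7.9500% − (-6.8529%) = -1.0971% → -1.097%.

-1.097%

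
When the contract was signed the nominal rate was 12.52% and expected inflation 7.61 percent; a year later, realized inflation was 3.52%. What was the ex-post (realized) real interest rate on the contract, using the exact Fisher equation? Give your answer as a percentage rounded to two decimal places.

8.69%

Ex-post: (1 + 0.1252)/(1 + 0.0352) − 1 = 8.6940%
So the realized real rate is 8.69%.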